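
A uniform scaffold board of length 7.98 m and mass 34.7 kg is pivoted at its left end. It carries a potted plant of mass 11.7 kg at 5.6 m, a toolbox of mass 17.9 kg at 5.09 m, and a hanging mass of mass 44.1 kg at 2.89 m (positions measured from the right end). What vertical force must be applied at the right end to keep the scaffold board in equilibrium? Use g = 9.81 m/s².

Take moments about the left end.
Beam weight: 34.7 × 9.81 = 340.4 N down at 3.99 m → arm 3.99 m, τ = 340.4 × 3.99 = 1358 N·m clockwise.
Potted plant: 11.7 × 9.81 = 114.8 N down at 5.6 m → arm 2.38 m, τ = 114.8 × 2.38 = 273.2 N·m clockwise.
Toolbox: 17.9 × 9.81 = 175.6 N down at 5.09 m → arm 2.89 m, τ = 175.6 × 2.89 = 507.5 N·m clockwise.
Hanging mass: 44.1 × 9.81 = 432.6 N down at 2.89 m → arm 5.09 m, τ = 432.6 × 5.09 = 2202 N·m clockwise.
Net moment of the loads = 4341 N·m clockwise.
The upward force F acts at the right end, arm 7.98 m, giving F × 7.98 counterclockwise.
Στ = 0 ⇒ F × 7.98 = 4341 ⇒ F = 4341 / 7.98 = 544 N.

F ≈ 544 N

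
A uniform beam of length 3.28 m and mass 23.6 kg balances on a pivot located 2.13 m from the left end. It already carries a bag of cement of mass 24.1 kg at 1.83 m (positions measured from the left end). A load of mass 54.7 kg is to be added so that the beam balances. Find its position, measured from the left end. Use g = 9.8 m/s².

Take moments about the pivot (at 2.13 m from the left end).
Beam weight: 23.6 × 9.8 = 231.3 N down at 1.64 m → arm 0.49 m, τ = 231.3 × 0.49 = 113.3 N·m counterclockwise.
Bag of cement: 24.1 × 9.8 = 236.2 N down at 1.83 m → arm 0.3 m, τ = 236.2 × 0.3 = 70.86 N·m counterclockwise.
Net moment of existing loads = 184.2 N·m counterclockwise.
The load weighs 54.7 × 9.8 = 536.1 N and must supply an equal clockwise moment, so its lever arm about the pivot is 184.2 / 536.1 = 0.344 m.
That puts it at 2.13 + 0.344 = 2.47 m from the left end.

x ≈ 2.47 m from the left end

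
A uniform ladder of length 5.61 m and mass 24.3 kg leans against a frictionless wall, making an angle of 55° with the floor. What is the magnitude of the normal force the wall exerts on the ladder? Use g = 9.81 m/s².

N_wall ≈ 83.5 N

Choose the foot of the ladder as the axis so the floor normal and friction both act there and drop out.
Ladder weight 24.3×9.81 = 238.4 N acts at 2.805 m along the ladder; its horizontal arm is 2.805·cos55° = 1.609 m → τ = 383.6 N·m clockwise.
Wall normal N acts horizontally at the top; its moment arm is the height L sinθ = 5.61·sin55° = 4.595 m, counterclockwise.
Στ = 0 ⇒ N × 4.595 = 383.6 ⇒ N = 83.5 N.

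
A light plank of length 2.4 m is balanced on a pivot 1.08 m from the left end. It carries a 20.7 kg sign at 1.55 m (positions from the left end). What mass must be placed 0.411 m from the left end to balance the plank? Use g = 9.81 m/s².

m ≈ 14.5 kg

Sum moments about the pivot (at 1.08 m from the left end) (the support reaction has zero arm there).
Sign: 20.7 × 9.81 = 203.1 N down at 1.55 m → arm 0.47 m, τ = 203.1 × 0.47 = 95.46 N·m clockwise.
Net moment of known loads = 95.46 N·m clockwise.
An unknown mass m at 0.411 m has arm 0.669 m; its moment is m·g·0.669 counterclockwise.
Στ = 0 ⇒ m × 9.81 × 0.669 = 95.46 ⇒ m = 95.46 / (9.81 × 0.669) = 14.5 kg.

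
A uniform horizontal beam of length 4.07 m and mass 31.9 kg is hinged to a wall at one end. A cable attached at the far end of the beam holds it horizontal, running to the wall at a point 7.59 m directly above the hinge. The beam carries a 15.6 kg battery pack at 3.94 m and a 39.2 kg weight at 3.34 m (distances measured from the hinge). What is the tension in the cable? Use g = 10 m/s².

T ≈ 717 N

Sum moments about the hinge (the unknown hinge reaction has zero arm there).
Beam weight: 31.9 × 10 = 319 N down at 2.035 m → arm 2.035 m, τ = 319 × 2.035 = 649.2 N·m clockwise.
Battery pack: 15.6 × 10 = 156 N down at 3.94 m → arm 3.94 m, τ = 156 × 3.94 = 614.6 N·m clockwise.
Weight: 39.2 × 10 = 392 N down at 3.34 m → arm 3.34 m, τ = 392 × 3.34 = 1309 N·m clockwise.
Total clockwise load moment = 2573 N·m.
The cable tension T acts at 4.07 m; only its component perpendicular to the beam, T sinθ, produces torque. sinθ = h/√(h²+d²) = 7.59/√(7.59²+4.07²) = 0.8813.
Balancing moments: T × 4.07 × 0.8813 = 2573, giving T = 2573 / 3.587 = 717 N.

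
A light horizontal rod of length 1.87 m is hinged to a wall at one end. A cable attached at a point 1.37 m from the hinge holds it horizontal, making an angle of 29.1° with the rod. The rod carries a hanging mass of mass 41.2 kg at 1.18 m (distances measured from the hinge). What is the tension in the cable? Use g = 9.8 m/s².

T ≈ 715 N

Take moments about the hinge.
Hanging mass: 41.2 × 9.8 = 403.8 N down at 1.18 m → arm 1.18 m, τ = 403.8 × 1.18 = 476.5 N·m clockwise.
Total clockwise load moment = 476.5 N·m.
The cable tension T acts at 1.37 m; only its component perpendicular to the rod, T sinθ, produces torque. sin 29.1° = 0.4863.
Setting net torque to zero: T × 1.37 × 0.4863 = 476.5 → T = 476.5 / 0.6662 = 715 N.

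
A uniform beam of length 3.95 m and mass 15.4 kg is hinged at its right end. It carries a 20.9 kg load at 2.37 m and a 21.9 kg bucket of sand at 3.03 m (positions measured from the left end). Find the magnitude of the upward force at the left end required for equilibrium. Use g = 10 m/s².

Sum moments about the right end (the unknown pivot reaction has zero arm there).
Beam weight: 15.4 × 10 = 154 N down at 1.975 m → arm 1.975 m, τ = 154 × 1.975 = 304.2 N·m counterclockwise.
Load: 20.9 × 10 = 209 N down at 2.37 m → arm 1.58 m, τ = 209 × 1.58 = 330.2 N·m counterclockwise.
Bucket of sand: 21.9 × 10 = 219 N down at 3.03 m → arm 0.92 m, τ = 219 × 0.92 = 201.5 N·m counterclockwise.
Net moment of the loads = 835.9 N·m counterclockwise.
The upward force F acts at the left end, arm 3.95 m, giving F × 3.95 clockwise.
Balancing moments: F × 3.95 = 835.9, giving F = 835.9 / 3.95 = 212 N.

F ≈ 212 N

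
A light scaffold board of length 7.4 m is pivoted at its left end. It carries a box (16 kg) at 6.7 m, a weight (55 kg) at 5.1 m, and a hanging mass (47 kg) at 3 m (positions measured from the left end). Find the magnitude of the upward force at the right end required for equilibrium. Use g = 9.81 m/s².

About the left end:
Box: 16 × 9.81 = 157 N down at 6.7 m → arm 6.7 m, τ = 157 × 6.7 = 1052 N·m clockwise.
Weight: 55 × 9.81 = 539.6 N down at 5.1 m → arm 5.1 m, τ = 539.6 × 5.1 = 2752 N·m clockwise.
Hanging mass: 47 × 9.81 = 461.1 N down at 3 m → arm 3 m, τ = 461.1 × 3 = 1383 N·m clockwise.
Net moment of the loads = 5187 N·m clockwise.
The upward force F acts at the right end, arm 7.4 m, giving F × 7.4 counterclockwise.
Στ = 0 ⇒ F × 7.4 = 5187 ⇒ F = 5187 / 7.4 = 701 N.

F ≈ 701 N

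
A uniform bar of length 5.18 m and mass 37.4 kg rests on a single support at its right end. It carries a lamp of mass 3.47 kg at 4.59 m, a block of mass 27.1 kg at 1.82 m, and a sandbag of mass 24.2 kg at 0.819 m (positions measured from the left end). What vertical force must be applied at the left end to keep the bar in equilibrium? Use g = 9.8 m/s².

Take moments about the right end.
Beam weight: 37.4 × 9.8 = 366.5 N down at 2.59 m → arm 2.59 m, τ = 366.5 × 2.59 = 949.2 N·m counterclockwise.
Lamp: 3.47 × 9.8 = 34.01 N down at 4.59 m → arm 0.59 m, τ = 34.01 × 0.59 = 20.07 N·m counterclockwise.
Block: 27.1 × 9.8 = 265.6 N down at 1.82 m → arm 3.36 m, τ = 265.6 × 3.36 = 892.4 N·m counterclockwise.
Sandbag: 24.2 × 9.8 = 237.2 N down at 0.819 m → arm 4.361 m, τ = 237.2 × 4.361 = 1034 N·m counterclockwise.
Net moment of the loads = 2896 N·m counterclockwise.
The upward force F acts at the left end, arm 5.18 m, giving F × 5.18 clockwise.
Στ = 0 ⇒ F × 5.18 = 2896 ⇒ F = 2896 / 5.18 = 559 N.

F ≈ 559 N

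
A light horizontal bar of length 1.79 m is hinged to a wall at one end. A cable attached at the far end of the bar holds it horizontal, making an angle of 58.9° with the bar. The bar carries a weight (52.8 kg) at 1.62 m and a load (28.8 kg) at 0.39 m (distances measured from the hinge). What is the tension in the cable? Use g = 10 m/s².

T ≈ 631 N

Take moments about the hinge.
Weight: 52.8 × 10 = 528 N down at 1.62 m → arm 1.62 m, τ = 528 × 1.62 = 855.4 N·m clockwise.
Load: 28.8 × 10 = 288 N down at 0.39 m → arm 0.39 m, τ = 288 × 0.39 = 112.3 N·m clockwise.
Total clockwise load moment = 967.7 N·m.
The cable tension T acts at 1.79 m; only its component perpendicular to the bar, T sinθ, produces torque. sin 58.9° = 0.8563.
For rotational equilibrium, T × 1.79 × 0.8563 = 967.7, so T = 967.7 / 1.533 = 631 N.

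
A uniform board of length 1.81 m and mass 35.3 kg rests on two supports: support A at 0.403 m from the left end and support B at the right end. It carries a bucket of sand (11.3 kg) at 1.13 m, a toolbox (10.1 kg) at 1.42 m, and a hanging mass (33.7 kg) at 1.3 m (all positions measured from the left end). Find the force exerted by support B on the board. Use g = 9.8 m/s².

Sum moments about support A (its reaction then has zero moment arm).
Beam weight: 35.3 × 9.8 = 345.9 N down at 0.905 m → arm 0.502 m, τ = 345.9 × 0.502 = 173.6 N·m clockwise.
Bucket of sand: 11.3 × 9.8 = 110.7 N down at 1.13 m → arm 0.727 m, τ = 110.7 × 0.727 = 80.48 N·m clockwise.
Toolbox: 10.1 × 9.8 = 98.98 N down at 1.42 m → arm 1.017 m, τ = 98.98 × 1.017 = 100.7 N·m clockwise.
Hanging mass: 33.7 × 9.8 = 330.3 N down at 1.3 m → arm 0.897 m, τ = 330.3 × 0.897 = 296.3 N·m clockwise.
Net load moment about support A = 651.1 N·m clockwise.
Reaction R at support B is upward at 1.81 m, arm 1.407 m → moment R × 1.407 counterclockwise.
For rotational equilibrium, R × 1.407 = 651.1, so R = 463 N.

R_B ≈ 463 N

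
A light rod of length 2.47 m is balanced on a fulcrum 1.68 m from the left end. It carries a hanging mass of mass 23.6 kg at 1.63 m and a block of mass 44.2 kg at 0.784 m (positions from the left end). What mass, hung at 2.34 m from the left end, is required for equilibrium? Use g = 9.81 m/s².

m ≈ 61.8 kg

Take moments about the fulcrum (at 1.68 m from the left end).
Hanging mass: 23.6 × 9.81 = 231.5 N down at 1.63 m → arm 0.05 m, τ = 231.5 × 0.05 = 11.58 N·m counterclockwise.
Block: 44.2 × 9.81 = 433.6 N down at 0.784 m → arm 0.896 m, τ = 433.6 × 0.896 = 388.5 N·m counterclockwise.
Net moment of known loads = 400.1 N·m counterclockwise.
An unknown mass m at 2.34 m has arm 0.66 m; its moment is m·g·0.66 clockwise.
Balancing moments: m × 9.81 × 0.66 = 400.1, giving m = 400.1 / (9.81 × 0.66) = 61.8 kg.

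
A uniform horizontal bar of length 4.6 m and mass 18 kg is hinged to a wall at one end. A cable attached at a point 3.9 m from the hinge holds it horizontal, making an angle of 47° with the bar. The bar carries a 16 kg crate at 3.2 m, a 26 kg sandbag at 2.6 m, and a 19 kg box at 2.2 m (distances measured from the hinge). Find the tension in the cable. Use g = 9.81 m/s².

T ≈ 695 N

Choose the hinge as the axis so the unknown hinge reaction has zero arm there.
Beam weight: 18 × 9.81 = 176.6 N down at 2.3 m → arm 2.3 m, τ = 176.6 × 2.3 = 406.2 N·m clockwise.
Crate: 16 × 9.81 = 157 N down at 3.2 m → arm 3.2 m, τ = 157 × 3.2 = 502.4 N·m clockwise.
Sandbag: 26 × 9.81 = 255.1 N down at 2.6 m → arm 2.6 m, τ = 255.1 × 2.6 = 663.3 N·m clockwise.
Box: 19 × 9.81 = 186.4 N down at 2.2 m → arm 2.2 m, τ = 186.4 × 2.2 = 410.1 N·m clockwise.
Total clockwise load moment = 1982 N·m.
The cable tension T acts at 3.9 m; only its component perpendicular to the bar, T sinθ, produces torque. sin 47° = 0.7314.
Setting net torque to zero: T × 3.9 × 0.7314 = 1982 → T = 1982 / 2.852 = 695 N.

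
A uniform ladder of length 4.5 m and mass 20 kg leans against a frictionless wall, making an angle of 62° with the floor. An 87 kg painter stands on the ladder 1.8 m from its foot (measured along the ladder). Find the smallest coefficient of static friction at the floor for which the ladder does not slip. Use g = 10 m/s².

Choose the foot of the ladder as the axis so the floor normal and friction both act there and drop out.
Ladder weight 20×10 = 200 N acts at 2.25 m along the ladder; its horizontal arm is 2.25·cos62° = 1.056 m → τ = 211.2 N·m clockwise.
Painter: 87×10 = 870 N at 1.8 m → arm 0.845 m → τ = 735.1 N·m clockwise.
Wall normal N acts horizontally at the top; its moment arm is the height L sinθ = 4.5·sin62° = 3.973 m, counterclockwise.
For rotational equilibrium, N × 3.973 = 946.3, so N = 238.2 N.
ΣFx = 0 ⇒ f = N_wall = 238.2 N. ΣFy = 0 ⇒ N_floor = 1070 N.
μ_min = f / N_floor = 238.2 / 1070 = 0.223.

μ_min ≈ 0.223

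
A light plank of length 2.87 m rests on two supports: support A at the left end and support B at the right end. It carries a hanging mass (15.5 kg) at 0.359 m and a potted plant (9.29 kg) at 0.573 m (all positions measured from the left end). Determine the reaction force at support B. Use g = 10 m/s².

Taking torques about support A:
Hanging mass: 15.5 × 10 = 155 N down at 0.359 m → arm 0.359 m, τ = 155 × 0.359 = 55.64 N·m clockwise.
Potted plant: 9.29 × 10 = 92.9 N down at 0.573 m → arm 0.573 m, τ = 92.9 × 0.573 = 53.23 N·m clockwise.
Net load moment about support A = 108.9 N·m clockwise.
Reaction R at support B is upward at 2.87 m, arm 2.87 m → moment R × 2.87 counterclockwise.
Στ = 0 ⇒ R × 2.87 = 108.9 ⇒ R = 37.9 N.

R_B ≈ 37.9 N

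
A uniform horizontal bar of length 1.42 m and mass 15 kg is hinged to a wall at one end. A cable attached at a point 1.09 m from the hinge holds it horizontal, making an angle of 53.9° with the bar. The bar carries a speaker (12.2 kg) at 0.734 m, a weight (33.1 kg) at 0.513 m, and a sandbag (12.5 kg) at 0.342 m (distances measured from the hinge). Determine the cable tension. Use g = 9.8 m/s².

Choose the hinge as the axis so the unknown hinge reaction has zero arm there.
Beam weight: 15 × 9.8 = 147 N down at 0.71 m → arm 0.71 m, τ = 147 × 0.71 = 104.4 N·m clockwise.
Speaker: 12.2 × 9.8 = 119.6 N down at 0.734 m → arm 0.734 m, τ = 119.6 × 0.734 = 87.79 N·m clockwise.
Weight: 33.1 × 9.8 = 324.4 N down at 0.513 m → arm 0.513 m, τ = 324.4 × 0.513 = 166.4 N·m clockwise.
Sandbag: 12.5 × 9.8 = 122.5 N down at 0.342 m → arm 0.342 m, τ = 122.5 × 0.342 = 41.9 N·m clockwise.
Total clockwise load moment = 400.5 N·m.
The cable tension T acts at 1.09 m; only its component perpendicular to the bar, T sinθ, produces torque. sin 53.9° = 0.808.
For rotational equilibrium, T × 1.09 × 0.808 = 400.5, so T = 400.5 / 0.8807 = 455 N.

T ≈ 455 N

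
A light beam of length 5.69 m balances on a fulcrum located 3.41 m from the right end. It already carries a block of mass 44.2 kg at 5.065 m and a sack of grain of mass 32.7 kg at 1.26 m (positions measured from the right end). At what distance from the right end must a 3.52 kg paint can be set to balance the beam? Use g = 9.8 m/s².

x ≈ 2.6 m from the right end

Taking torques about the fulcrum (at 3.41 m from the right end):
Block: 44.2 × 9.8 = 433.2 N down at 5.065 m → arm 1.655 m, τ = 433.2 × 1.655 = 716.9 N·m counterclockwise.
Sack of grain: 32.7 × 9.8 = 320.5 N down at 1.26 m → arm 2.15 m, τ = 320.5 × 2.15 = 689.1 N·m clockwise.
Net moment of existing loads = 27.8 N·m counterclockwise.
The paint can weighs 3.52 × 9.8 = 34.5 N and must supply an equal clockwise moment, so its lever arm about the fulcrum is 27.8 / 34.5 = 0.806 m.
That puts it at 3.41 − 0.806 = 2.6 m from the right end.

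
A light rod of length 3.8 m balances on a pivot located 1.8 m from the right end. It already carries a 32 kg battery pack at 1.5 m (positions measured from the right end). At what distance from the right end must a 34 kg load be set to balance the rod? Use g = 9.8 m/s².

x ≈ 2.08 m from the right end

Take moments about the pivot (at 1.8 m from the right end).
Battery pack: 32 × 9.8 = 313.6 N down at 1.5 m → arm 0.3 m, τ = 313.6 × 0.3 = 94.08 N·m clockwise.
Net moment of existing loads = 94.08 N·m clockwise.
The load weighs 34 × 9.8 = 333.2 N and must supply an equal counterclockwise moment, so its lever arm about the pivot is 94.08 / 333.2 = 0.282 m.
That puts it at 1.8 + 0.282 = 2.08 m from the right end.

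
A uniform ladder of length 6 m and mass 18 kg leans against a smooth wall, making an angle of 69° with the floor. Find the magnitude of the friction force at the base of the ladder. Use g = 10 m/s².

Choose the foot of the ladder as the axis so the floor normal and friction both act there and drop out.
Ladder weight 18×10 = 180 N acts at 3 m along the ladder; its horizontal arm is 3·cos69° = 1.075 m → τ = 193.5 N·m clockwise.
Wall normal N acts horizontally at the top; its moment arm is the height L sinθ = 6·sin69° = 5.601 m, counterclockwise.
Balancing moments: N × 5.601 = 193.5, giving N = 34.5 N.
ΣFx = 0: friction at the foot balances the wall's push, so f = N_wall = 34.5 N.

f ≈ 34.5 N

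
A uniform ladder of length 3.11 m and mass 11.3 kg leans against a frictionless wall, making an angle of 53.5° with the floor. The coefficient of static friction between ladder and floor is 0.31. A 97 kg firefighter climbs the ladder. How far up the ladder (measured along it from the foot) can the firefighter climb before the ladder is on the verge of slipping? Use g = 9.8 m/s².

Take moments about the foot of the ladder.
Ladder weight 11.3×9.8 = 110.7 N acts at 1.555 m along the ladder; its horizontal arm is 1.555·cos53.5° = 0.9249 m → τ = 102.4 N·m clockwise.
Firefighter weight 97×9.8 = 950.6 N at distance d → arm d·cos53.5° → τ = 950.6·d·0.5948 clockwise.
Wall normal N at the top has arm L sinθ = 2.5 m counterclockwise, so Στ = 0 gives N·2.5 = 102.4 + 565.4·d.
ΣFy = 0 ⇒ N_floor = 1061 N, so the maximum friction is μ_s·N_floor = 0.31×1061 = 328.9 N. ΣFx = 0 ⇒ N_wall = f, so at the slipping point N = 328.9 N.
Substituting: 328.9×2.5 = 102.4 + 565.4·d ⇒ d = (822.2 − 102.4) / 565.4 = 1.27 m.

d ≈ 1.27 m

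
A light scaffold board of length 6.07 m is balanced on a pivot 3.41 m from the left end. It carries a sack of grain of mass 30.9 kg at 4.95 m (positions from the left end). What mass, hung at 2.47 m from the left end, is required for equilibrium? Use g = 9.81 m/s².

About the pivot (at 3.41 m from the left end):
Sack of grain: 30.9 × 9.81 = 303.1 N down at 4.95 m → arm 1.54 m, τ = 303.1 × 1.54 = 466.8 N·m clockwise.
Net moment of known loads = 466.8 N·m clockwise.
An unknown mass m at 2.47 m has arm 0.94 m; its moment is m·g·0.94 counterclockwise.
Balancing moments: m × 9.81 × 0.94 = 466.8, giving m = 466.8 / (9.81 × 0.94) = 50.6 kg.

m ≈ 50.6 kg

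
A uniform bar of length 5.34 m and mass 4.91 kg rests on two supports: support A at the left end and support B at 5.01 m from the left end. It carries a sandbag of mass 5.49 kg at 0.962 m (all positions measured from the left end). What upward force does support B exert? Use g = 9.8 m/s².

R_B ≈ 36 N

Take moments about support A.
Beam weight: 4.91 × 9.8 = 48.12 N down at 2.67 m → arm 2.67 m, τ = 48.12 × 2.67 = 128.5 N·m clockwise.
Sandbag: 5.49 × 9.8 = 53.8 N down at 0.962 m → arm 0.962 m, τ = 53.8 × 0.962 = 51.76 N·m clockwise.
Net load moment about support A = 180.3 N·m clockwise.
Reaction R at support B is upward at 5.01 m, arm 5.01 m → moment R × 5.01 counterclockwise.
Στ = 0 ⇒ R × 5.01 = 180.3 ⇒ R = 36 N.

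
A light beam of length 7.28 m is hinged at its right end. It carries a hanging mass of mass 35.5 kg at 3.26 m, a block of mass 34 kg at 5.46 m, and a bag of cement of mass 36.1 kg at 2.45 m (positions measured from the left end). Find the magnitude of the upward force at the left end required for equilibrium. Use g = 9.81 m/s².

F ≈ 511 N

Take moments about the right end.
Hanging mass: 35.5 × 9.81 = 348.3 N down at 3.26 m → arm 4.02 m, τ = 348.3 × 4.02 = 1400 N·m counterclockwise.
Block: 34 × 9.81 = 333.5 N down at 5.46 m → arm 1.82 m, τ = 333.5 × 1.82 = 607 N·m counterclockwise.
Bag of cement: 36.1 × 9.81 = 354.1 N down at 2.45 m → arm 4.83 m, τ = 354.1 × 4.83 = 1710 N·m counterclockwise.
Net moment of the loads = 3717 N·m counterclockwise.
The upward force F acts at the left end, arm 7.28 m, giving F × 7.28 clockwise.
Balancing moments: F × 7.28 = 3717, giving F = 3717 / 7.28 = 511 N.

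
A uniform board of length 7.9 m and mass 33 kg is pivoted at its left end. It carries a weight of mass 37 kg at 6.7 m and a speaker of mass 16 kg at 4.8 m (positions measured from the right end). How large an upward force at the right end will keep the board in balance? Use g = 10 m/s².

Take moments about the left end.
Beam weight: 33 × 10 = 330 N down at 3.95 m → arm 3.95 m, τ = 330 × 3.95 = 1304 N·m clockwise.
Weight: 37 × 10 = 370 N down at 6.7 m → arm 1.2 m, τ = 370 × 1.2 = 444 N·m clockwise.
Speaker: 16 × 10 = 160 N down at 4.8 m → arm 3.1 m, τ = 160 × 3.1 = 496 N·m clockwise.
Net moment of the loads = 2244 N·m clockwise.
The upward force F acts at the right end, arm 7.9 m, giving F × 7.9 counterclockwise.
For rotational equilibrium, F × 7.9 = 2244, so F = 2244 / 7.9 = 284 N.

F ≈ 284 N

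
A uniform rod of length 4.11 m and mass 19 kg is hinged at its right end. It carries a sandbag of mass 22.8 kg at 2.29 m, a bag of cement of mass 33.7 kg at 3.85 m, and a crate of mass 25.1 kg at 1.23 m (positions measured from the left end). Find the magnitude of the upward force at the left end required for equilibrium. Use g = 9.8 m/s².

Sum moments about the right end (the unknown pivot reaction has zero arm there).
Beam weight: 19 × 9.8 = 186.2 N down at 2.055 m → arm 2.055 m, τ = 186.2 × 2.055 = 382.6 N·m counterclockwise.
Sandbag: 22.8 × 9.8 = 223.4 N down at 2.29 m → arm 1.82 m, τ = 223.4 × 1.82 = 406.6 N·m counterclockwise.
Bag of cement: 33.7 × 9.8 = 330.3 N down at 3.85 m → arm 0.26 m, τ = 330.3 × 0.26 = 85.88 N·m counterclockwise.
Crate: 25.1 × 9.8 = 246 N down at 1.23 m → arm 2.88 m, τ = 246 × 2.88 = 708.5 N·m counterclockwise.
Net moment of the loads = 1584 N·m counterclockwise.
The upward force F acts at the left end, arm 4.11 m, giving F × 4.11 clockwise.
Balancing moments: F × 4.11 = 1584, giving F = 1584 / 4.11 = 385 N.

F ≈ 385 N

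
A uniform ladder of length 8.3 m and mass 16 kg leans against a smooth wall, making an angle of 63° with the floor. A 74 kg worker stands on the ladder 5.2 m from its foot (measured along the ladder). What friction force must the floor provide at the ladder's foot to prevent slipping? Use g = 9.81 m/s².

Choose the foot of the ladder as the axis so the floor normal and friction both act there and drop out.
Ladder weight 16×9.81 = 157 N acts at 4.15 m along the ladder; its horizontal arm is 4.15·cos63° = 1.884 m → τ = 295.8 N·m clockwise.
Worker: 74×9.81 = 725.9 N at 5.2 m → arm 2.361 m → τ = 1714 N·m clockwise.
Wall normal N acts horizontally at the top; its moment arm is the height L sinθ = 8.3·sin63° = 7.395 m, counterclockwise.
For rotational equilibrium, N × 7.395 = 2010, so N = 272 N.
ΣFx = 0: friction at the foot balances the wall's push, so f = N_wall = 272 N.

f ≈ 272 N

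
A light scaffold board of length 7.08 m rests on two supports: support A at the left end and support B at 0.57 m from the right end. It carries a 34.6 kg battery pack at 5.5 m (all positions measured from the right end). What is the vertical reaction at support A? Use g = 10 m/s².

R_A ≈ 262 N

Take moments about support B.
Battery pack: 34.6 × 10 = 346 N down at 5.5 m → arm 4.93 m, τ = 346 × 4.93 = 1706 N·m counterclockwise.
Net load moment about support B = 1706 N·m counterclockwise.
Reaction R at support A is upward at 7.08 m, arm 6.51 m → moment R × 6.51 clockwise.
Setting net torque to zero: R × 6.51 = 1706 → R = 262 N.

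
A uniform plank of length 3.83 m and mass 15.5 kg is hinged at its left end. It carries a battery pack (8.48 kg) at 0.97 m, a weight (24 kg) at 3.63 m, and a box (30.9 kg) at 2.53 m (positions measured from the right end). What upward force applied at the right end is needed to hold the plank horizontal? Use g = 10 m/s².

Choose the left end as the axis so the unknown pivot reaction has zero arm there.
Beam weight: 15.5 × 10 = 155 N down at 1.915 m → arm 1.915 m, τ = 155 × 1.915 = 296.8 N·m clockwise.
Battery pack: 8.48 × 10 = 84.8 N down at 0.97 m → arm 2.86 m, τ = 84.8 × 2.86 = 242.5 N·m clockwise.
Weight: 24 × 10 = 240 N down at 3.63 m → arm 0.2 m, τ = 240 × 0.2 = 48 N·m clockwise.
Box: 30.9 × 10 = 309 N down at 2.53 m → arm 1.3 m, τ = 309 × 1.3 = 401.7 N·m clockwise.
Net moment of the loads = 989 N·m clockwise.
The upward force F acts at the right end, arm 3.83 m, giving F × 3.83 counterclockwise.
Στ = 0 ⇒ F × 3.83 = 989 ⇒ F = 989 / 3.83 = 258 N.

F ≈ 258 N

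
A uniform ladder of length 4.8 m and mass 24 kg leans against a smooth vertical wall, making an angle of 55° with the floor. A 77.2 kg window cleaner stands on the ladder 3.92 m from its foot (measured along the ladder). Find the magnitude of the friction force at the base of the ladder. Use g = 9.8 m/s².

f ≈ 515 N

Choose the foot of the ladder as the axis so the floor normal and friction both act there and drop out.
Ladder weight 24×9.8 = 235.2 N acts at 2.4 m along the ladder; its horizontal arm is 2.4·cos55° = 1.377 m → τ = 323.9 N·m clockwise.
Window cleaner: 77.2×9.8 = 756.6 N at 3.92 m → arm 2.248 m → τ = 1701 N·m clockwise.
Wall normal N acts horizontally at the top; its moment arm is the height L sinθ = 4.8·sin55° = 3.932 m, counterclockwise.
Balancing moments: N × 3.932 = 2025, giving N = 515 N.
ΣFx = 0: friction at the foot balances the wall's push, so f = N_wall = 515 N.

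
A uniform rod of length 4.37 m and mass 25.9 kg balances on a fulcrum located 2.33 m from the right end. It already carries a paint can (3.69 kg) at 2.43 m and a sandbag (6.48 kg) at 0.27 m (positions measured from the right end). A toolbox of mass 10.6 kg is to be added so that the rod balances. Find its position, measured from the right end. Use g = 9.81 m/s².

About the fulcrum (at 2.33 m from the right end):
Beam weight: 25.9 × 9.81 = 254.1 N down at 2.185 m → arm 0.145 m, τ = 254.1 × 0.145 = 36.84 N·m clockwise.
Paint can: 3.69 × 9.81 = 36.2 N down at 2.43 m → arm 0.1 m, τ = 36.2 × 0.1 = 3.62 N·m counterclockwise.
Sandbag: 6.48 × 9.81 = 63.57 N down at 0.27 m → arm 2.06 m, τ = 63.57 × 2.06 = 131 N·m clockwise.
Net moment of existing loads = 164.2 N·m clockwise.
The toolbox weighs 10.6 × 9.81 = 104 N and must supply an equal counterclockwise moment, so its lever arm about the fulcrum is 164.2 / 104 = 1.58 m.
That puts it at 2.33 + 1.58 = 3.91 m from the right end.

x ≈ 3.91 m from the right end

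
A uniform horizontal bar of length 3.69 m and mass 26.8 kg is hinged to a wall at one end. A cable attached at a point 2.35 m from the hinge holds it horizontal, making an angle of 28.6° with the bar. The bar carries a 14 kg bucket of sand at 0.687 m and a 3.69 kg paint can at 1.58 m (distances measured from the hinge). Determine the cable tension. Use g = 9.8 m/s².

T ≈ 565 N

Take moments about the hinge.
Beam weight: 26.8 × 9.8 = 262.6 N down at 1.845 m → arm 1.845 m, τ = 262.6 × 1.845 = 484.5 N·m clockwise.
Bucket of sand: 14 × 9.8 = 137.2 N down at 0.687 m → arm 0.687 m, τ = 137.2 × 0.687 = 94.26 N·m clockwise.
Paint can: 3.69 × 9.8 = 36.16 N down at 1.58 m → arm 1.58 m, τ = 36.16 × 1.58 = 57.13 N·m clockwise.
Total clockwise load moment = 635.9 N·m.
The cable tension T acts at 2.35 m; only its component perpendicular to the bar, T sinθ, produces torque. sin 28.6° = 0.4787.
Balancing moments: T × 2.35 × 0.4787 = 635.9, giving T = 635.9 / 1.125 = 565 N.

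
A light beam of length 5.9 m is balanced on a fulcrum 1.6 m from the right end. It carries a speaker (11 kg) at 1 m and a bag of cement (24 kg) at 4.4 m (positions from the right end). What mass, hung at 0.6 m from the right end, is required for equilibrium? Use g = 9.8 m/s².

About the fulcrum (at 1.6 m from the right end):
Speaker: 11 × 9.8 = 107.8 N down at 1 m → arm 0.6 m, τ = 107.8 × 0.6 = 64.68 N·m clockwise.
Bag of cement: 24 × 9.8 = 235.2 N down at 4.4 m → arm 2.8 m, τ = 235.2 × 2.8 = 658.6 N·m counterclockwise.
Net moment of known loads = 593.9 N·m counterclockwise.
An unknown mass m at 0.6 m has arm 1 m; its moment is m·g·1 clockwise.
Balancing moments: m × 9.8 × 1 = 593.9, giving m = 593.9 / (9.8 × 1) = 60.6 kg.

m ≈ 60.6 kg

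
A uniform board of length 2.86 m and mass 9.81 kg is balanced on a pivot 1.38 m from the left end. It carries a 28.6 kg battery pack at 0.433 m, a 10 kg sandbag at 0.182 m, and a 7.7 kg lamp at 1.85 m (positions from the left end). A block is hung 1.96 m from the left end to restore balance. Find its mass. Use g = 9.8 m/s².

Sum moments about the pivot (at 1.38 m from the left end) (the support reaction has zero arm there).
Beam weight: 9.81 × 9.8 = 96.14 N down at 1.43 m → arm 0.05 m, τ = 96.14 × 0.05 = 4.807 N·m clockwise.
Battery pack: 28.6 × 9.8 = 280.3 N down at 0.433 m → arm 0.947 m, τ = 280.3 × 0.947 = 265.4 N·m counterclockwise.
Sandbag: 10 × 9.8 = 98 N down at 0.182 m → arm 1.198 m, τ = 98 × 1.198 = 117.4 N·m counterclockwise.
Lamp: 7.7 × 9.8 = 75.46 N down at 1.85 m → arm 0.47 m, τ = 75.46 × 0.47 = 35.47 N·m clockwise.
Net moment of known loads = 342.5 N·m counterclockwise.
An unknown mass m at 1.96 m has arm 0.58 m; its moment is m·g·0.58 clockwise.
Setting net torque to zero: m × 9.8 × 0.58 = 342.5 → m = 342.5 / (9.8 × 0.58) = 60.3 kg.

m ≈ 60.3 kg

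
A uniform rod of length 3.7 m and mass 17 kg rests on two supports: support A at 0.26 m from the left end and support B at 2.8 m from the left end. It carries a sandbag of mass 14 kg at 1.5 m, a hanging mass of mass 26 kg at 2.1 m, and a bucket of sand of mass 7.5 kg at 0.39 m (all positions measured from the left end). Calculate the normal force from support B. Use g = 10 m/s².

Take moments about support A.
Beam weight: 17 × 10 = 170 N down at 1.85 m → arm 1.59 m, τ = 170 × 1.59 = 270.3 N·m clockwise.
Sandbag: 14 × 10 = 140 N down at 1.5 m → arm 1.24 m, τ = 140 × 1.24 = 173.6 N·m clockwise.
Hanging mass: 26 × 10 = 260 N down at 2.1 m → arm 1.84 m, τ = 260 × 1.84 = 478.4 N·m clockwise.
Bucket of sand: 7.5 × 10 = 75 N down at 0.39 m → arm 0.13 m, τ = 75 × 0.13 = 9.75 N·m clockwise.
Net load moment about support A = 932 N·m clockwise.
Reaction R at support B is upward at 2.8 m, arm 2.54 m → moment R × 2.54 counterclockwise.
Balancing moments: R × 2.54 = 932, giving R = 367 N.

R_B ≈ 367 N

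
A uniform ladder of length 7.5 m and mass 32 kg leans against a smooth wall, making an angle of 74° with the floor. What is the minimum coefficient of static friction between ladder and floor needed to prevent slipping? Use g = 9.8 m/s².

μ_min ≈ 0.143

About the foot of the ladder:
Ladder weight 32×9.8 = 313.6 N acts at 3.75 m along the ladder; its horizontal arm is 3.75·cos74° = 1.034 m → τ = 324.3 N·m clockwise.
Wall normal N acts horizontally at the top; its moment arm is the height L sinθ = 7.5·sin74° = 7.209 m, counterclockwise.
Setting net torque to zero: N × 7.209 = 324.3 → N = 44.99 N.
ΣFx = 0 ⇒ f = N_wall = 44.99 N. ΣFy = 0 ⇒ N_floor = 313.6 N.
μ_min = f / N_floor = 44.99 / 313.6 = 0.143.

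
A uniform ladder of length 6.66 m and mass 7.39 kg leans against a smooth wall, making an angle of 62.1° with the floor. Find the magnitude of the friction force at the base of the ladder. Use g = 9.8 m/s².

f ≈ 19.2 N

Choose the foot of the ladder as the axis so the floor normal and friction both act there and drop out.
Ladder weight 7.39×9.8 = 72.42 N acts at 3.33 m along the ladder; its horizontal arm is 3.33·cos62.1° = 1.558 m → τ = 112.8 N·m clockwise.
Wall normal N acts horizontally at the top; its moment arm is the height L sinθ = 6.66·sin62.1° = 5.886 m, counterclockwise.
For rotational equilibrium, N × 5.886 = 112.8, so N = 19.2 N.
ΣFx = 0: friction at the foot balances the wall's push, so f = N_wall = 19.2 N.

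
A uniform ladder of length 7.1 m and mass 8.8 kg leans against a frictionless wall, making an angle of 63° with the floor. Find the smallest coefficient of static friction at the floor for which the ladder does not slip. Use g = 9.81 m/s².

About the foot of the ladder:
Ladder weight 8.8×9.81 = 86.33 N acts at 3.55 m along the ladder; its horizontal arm is 3.55·cos63° = 1.612 m → τ = 139.2 N·m clockwise.
Wall normal N acts horizontally at the top; its moment arm is the height L sinθ = 7.1·sin63° = 6.326 m, counterclockwise.
Setting net torque to zero: N × 6.326 = 139.2 → N = 22 N.
ΣFx = 0 ⇒ f = N_wall = 22 N. ΣFy = 0 ⇒ N_floor = 86.33 N.
μ_min = f / N_floor = 22 / 86.33 = 0.255.

μ_min ≈ 0.255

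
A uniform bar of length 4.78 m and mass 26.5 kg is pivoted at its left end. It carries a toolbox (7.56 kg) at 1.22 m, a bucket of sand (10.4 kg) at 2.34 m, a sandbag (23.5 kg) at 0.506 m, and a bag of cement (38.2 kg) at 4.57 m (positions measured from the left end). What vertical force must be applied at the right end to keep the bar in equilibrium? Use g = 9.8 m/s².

Choose the left end as the axis so the unknown pivot reaction has zero arm there.
Beam weight: 26.5 × 9.8 = 259.7 N down at 2.39 m → arm 2.39 m, τ = 259.7 × 2.39 = 620.7 N·m clockwise.
Toolbox: 7.56 × 9.8 = 74.09 N down at 1.22 m → arm 1.22 m, τ = 74.09 × 1.22 = 90.39 N·m clockwise.
Bucket of sand: 10.4 × 9.8 = 101.9 N down at 2.34 m → arm 2.34 m, τ = 101.9 × 2.34 = 238.4 N·m clockwise.
Sandbag: 23.5 × 9.8 = 230.3 N down at 0.506 m → arm 0.506 m, τ = 230.3 × 0.506 = 116.5 N·m clockwise.
Bag of cement: 38.2 × 9.8 = 374.4 N down at 4.57 m → arm 4.57 m, τ = 374.4 × 4.57 = 1711 N·m clockwise.
Net moment of the loads = 2777 N·m clockwise.
The upward force F acts at the right end, arm 4.78 m, giving F × 4.78 counterclockwise.
Στ = 0 ⇒ F × 4.78 = 2777 ⇒ F = 2777 / 4.78 = 581 N.

F ≈ 581 N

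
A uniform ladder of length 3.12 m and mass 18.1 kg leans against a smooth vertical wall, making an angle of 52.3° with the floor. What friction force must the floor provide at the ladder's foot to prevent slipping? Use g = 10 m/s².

f ≈ 69.9 N

About the foot of the ladder:
Ladder weight 18.1×10 = 181 N acts at 1.56 m along the ladder; its horizontal arm is 1.56·cos52.3° = 0.954 m → τ = 172.7 N·m clockwise.
Wall normal N acts horizontally at the top; its moment arm is the height L sinθ = 3.12·sin52.3° = 2.469 m, counterclockwise.
Balancing moments: N × 2.469 = 172.7, giving N = 69.9 N.
ΣFx = 0: friction at the foot balances the wall's push, so f = N_wall = 69.9 N.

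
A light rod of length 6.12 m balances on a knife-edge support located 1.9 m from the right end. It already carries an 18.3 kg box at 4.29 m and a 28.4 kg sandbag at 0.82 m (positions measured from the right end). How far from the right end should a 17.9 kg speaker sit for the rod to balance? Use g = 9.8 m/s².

Taking torques about the knife-edge support (at 1.9 m from the right end):
Box: 18.3 × 9.8 = 179.3 N down at 4.29 m → arm 2.39 m, τ = 179.3 × 2.39 = 428.5 N·m counterclockwise.
Sandbag: 28.4 × 9.8 = 278.3 N down at 0.82 m → arm 1.08 m, τ = 278.3 × 1.08 = 300.6 N·m clockwise.
Net moment of existing loads = 127.9 N·m counterclockwise.
The speaker weighs 17.9 × 9.8 = 175.4 N and must supply an equal clockwise moment, so its lever arm about the knife-edge support is 127.9 / 175.4 = 0.729 m.
That puts it at 1.9 − 0.729 = 1.17 m from the right end.

x ≈ 1.17 m from the right end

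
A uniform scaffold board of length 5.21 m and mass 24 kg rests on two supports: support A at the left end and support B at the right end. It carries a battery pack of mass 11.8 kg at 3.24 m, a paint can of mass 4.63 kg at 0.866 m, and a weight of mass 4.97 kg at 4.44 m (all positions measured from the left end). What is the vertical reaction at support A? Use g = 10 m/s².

R_A ≈ 211 N

Sum moments about support B (its reaction then has zero moment arm).
Beam weight: 24 × 10 = 240 N down at 2.605 m → arm 2.605 m, τ = 240 × 2.605 = 625.2 N·m counterclockwise.
Battery pack: 11.8 × 10 = 118 N down at 3.24 m → arm 1.97 m, τ = 118 × 1.97 = 232.5 N·m counterclockwise.
Paint can: 4.63 × 10 = 46.3 N down at 0.866 m → arm 4.344 m, τ = 46.3 × 4.344 = 201.1 N·m counterclockwise.
Weight: 4.97 × 10 = 49.7 N down at 4.44 m → arm 0.77 m, τ = 49.7 × 0.77 = 38.27 N·m counterclockwise.
Net load moment about support B = 1097 N·m counterclockwise.
Reaction R at support A is upward at 0 m, arm 5.21 m → moment R × 5.21 clockwise.
For rotational equilibrium, R × 5.21 = 1097, so R = 211 N.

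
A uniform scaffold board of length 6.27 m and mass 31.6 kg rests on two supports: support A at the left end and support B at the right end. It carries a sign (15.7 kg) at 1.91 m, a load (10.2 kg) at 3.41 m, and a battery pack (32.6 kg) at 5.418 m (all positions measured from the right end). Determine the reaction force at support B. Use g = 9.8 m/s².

R_B ≈ 351 N

About support A:
Beam weight: 31.6 × 9.8 = 309.7 N down at 3.135 m → arm 3.135 m, τ = 309.7 × 3.135 = 970.9 N·m clockwise.
Sign: 15.7 × 9.8 = 153.9 N down at 1.91 m → arm 4.36 m, τ = 153.9 × 4.36 = 671 N·m clockwise.
Load: 10.2 × 9.8 = 99.96 N down at 3.41 m → arm 2.86 m, τ = 99.96 × 2.86 = 285.9 N·m clockwise.
Battery pack: 32.6 × 9.8 = 319.5 N down at 5.418 m → arm 0.852 m, τ = 319.5 × 0.852 = 272.2 N·m clockwise.
Net load moment about support A = 2200 N·m clockwise.
Reaction R at support B is upward at 0 m, arm 6.27 m → moment R × 6.27 counterclockwise.
Setting net torque to zero: R × 6.27 = 2200 → R = 351 N.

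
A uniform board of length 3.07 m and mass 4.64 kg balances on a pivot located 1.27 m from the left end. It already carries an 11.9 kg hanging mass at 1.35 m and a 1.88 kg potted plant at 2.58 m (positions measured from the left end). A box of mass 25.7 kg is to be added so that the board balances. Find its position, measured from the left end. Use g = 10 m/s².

x ≈ 1.09 m from the left end

Take moments about the pivot (at 1.27 m from the left end).
Beam weight: 4.64 × 10 = 46.4 N down at 1.535 m → arm 0.265 m, τ = 46.4 × 0.265 = 12.3 N·m clockwise.
Hanging mass: 11.9 × 10 = 119 N down at 1.35 m → arm 0.08 m, τ = 119 × 0.08 = 9.52 N·m clockwise.
Potted plant: 1.88 × 10 = 18.8 N down at 2.58 m → arm 1.31 m, τ = 18.8 × 1.31 = 24.63 N·m clockwise.
Net moment of existing loads = 46.45 N·m clockwise.
The box weighs 25.7 × 10 = 257 N and must supply an equal counterclockwise moment, so its lever arm about the pivot is 46.45 / 257 = 0.181 m.
That puts it at 1.27 − 0.181 = 1.09 m from the left end.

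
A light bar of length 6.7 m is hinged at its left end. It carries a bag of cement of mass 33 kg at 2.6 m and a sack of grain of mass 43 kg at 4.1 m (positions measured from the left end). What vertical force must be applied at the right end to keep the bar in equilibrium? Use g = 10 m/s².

F ≈ 391 N

Sum moments about the left end (the unknown pivot reaction has zero arm there).
Bag of cement: 33 × 10 = 330 N down at 2.6 m → arm 2.6 m, τ = 330 × 2.6 = 858 N·m clockwise.
Sack of grain: 43 × 10 = 430 N down at 4.1 m → arm 4.1 m, τ = 430 × 4.1 = 1763 N·m clockwise.
Net moment of the loads = 2621 N·m clockwise.
The upward force F acts at the right end, arm 6.7 m, giving F × 6.7 counterclockwise.
For rotational equilibrium, F × 6.7 = 2621, so F = 2621 / 6.7 = 391 N.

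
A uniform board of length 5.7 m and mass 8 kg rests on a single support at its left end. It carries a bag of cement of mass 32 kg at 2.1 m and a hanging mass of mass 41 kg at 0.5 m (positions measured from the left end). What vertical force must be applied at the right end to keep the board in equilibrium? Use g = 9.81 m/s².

Sum moments about the left end (the unknown pivot reaction has zero arm there).
Beam weight: 8 × 9.81 = 78.48 N down at 2.85 m → arm 2.85 m, τ = 78.48 × 2.85 = 223.7 N·m clockwise.
Bag of cement: 32 × 9.81 = 313.9 N down at 2.1 m → arm 2.1 m, τ = 313.9 × 2.1 = 659.2 N·m clockwise.
Hanging mass: 41 × 9.81 = 402.2 N down at 0.5 m → arm 0.5 m, τ = 402.2 × 0.5 = 201.1 N·m clockwise.
Net moment of the loads = 1084 N·m clockwise.
The upward force F acts at the right end, arm 5.7 m, giving F × 5.7 counterclockwise.
Στ = 0 ⇒ F × 5.7 = 1084 ⇒ F = 1084 / 5.7 = 190 N.

F ≈ 190 N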